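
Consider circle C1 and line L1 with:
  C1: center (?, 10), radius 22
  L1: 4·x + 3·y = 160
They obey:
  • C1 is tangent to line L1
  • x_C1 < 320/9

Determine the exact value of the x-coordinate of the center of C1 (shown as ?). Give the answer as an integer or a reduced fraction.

5

1. [C1‖L1]  x_C1² − 65x_C1 + 300 = 0  ⇒  x_C1 = 5 or 60
2. given x_C1 < 320/9: keep 5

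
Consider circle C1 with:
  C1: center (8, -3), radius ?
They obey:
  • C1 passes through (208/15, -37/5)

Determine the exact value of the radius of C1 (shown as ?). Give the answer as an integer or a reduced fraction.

22/3

1. [C1∋P]  r_C1² − 484/9 = 0  ⇒  r_C1 = 22/3 (r>0 drops 1)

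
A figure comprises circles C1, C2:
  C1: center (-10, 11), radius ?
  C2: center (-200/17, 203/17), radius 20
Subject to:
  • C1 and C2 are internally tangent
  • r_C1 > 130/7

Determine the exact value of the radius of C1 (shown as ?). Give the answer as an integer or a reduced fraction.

1. [int C1,C2]  r_C1² − 40r_C1 + 396 = 0  ⇒  r_C1 = 18 or 22
2. given r_C1 > 130/7: keep 22

22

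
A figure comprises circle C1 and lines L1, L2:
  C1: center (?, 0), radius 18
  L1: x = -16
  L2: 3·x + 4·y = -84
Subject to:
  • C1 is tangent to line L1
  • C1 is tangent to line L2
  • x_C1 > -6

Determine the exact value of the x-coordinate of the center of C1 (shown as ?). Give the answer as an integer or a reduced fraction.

1. [C1‖L1]  x_C1² + 32x_C1 − 68 = 0  ⇒  x_C1 = -34 or 2
2. [C1‖L2]  x_C1² + 56x_C1 − 116 = 0  ⇒  x_C1 = -58 or 2

2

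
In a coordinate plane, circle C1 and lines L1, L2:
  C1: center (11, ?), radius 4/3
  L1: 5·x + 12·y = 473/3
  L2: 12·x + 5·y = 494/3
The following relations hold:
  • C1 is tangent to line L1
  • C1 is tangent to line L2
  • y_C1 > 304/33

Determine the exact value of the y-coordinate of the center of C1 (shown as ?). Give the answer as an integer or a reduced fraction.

10

1. [C1‖L1]  y_C1² − (154/9)y_C1 + 640/9 = 0  ⇒  y_C1 = 64/9 or 10
2. [C1‖L2]  y_C1² − (196/15)y_C1 + 92/3 = 0  ⇒  y_C1 = 46/15 or 10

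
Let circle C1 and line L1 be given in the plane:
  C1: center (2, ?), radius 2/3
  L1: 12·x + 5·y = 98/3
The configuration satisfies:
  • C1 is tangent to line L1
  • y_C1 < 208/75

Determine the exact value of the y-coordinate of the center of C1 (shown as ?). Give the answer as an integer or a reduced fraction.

1. [C1‖L1]  y_C1² − (52/15)y_C1 = 0  ⇒  y_C1 = 0 or 52/15
2. given y_C1 < 208/75: keep 0

0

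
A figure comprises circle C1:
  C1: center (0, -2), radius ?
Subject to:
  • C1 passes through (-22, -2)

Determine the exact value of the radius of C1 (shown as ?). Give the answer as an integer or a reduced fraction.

22

1. [C1∋P]  r_C1² − 484 = 0  ⇒  r_C1 = 22 (r>0 drops 1)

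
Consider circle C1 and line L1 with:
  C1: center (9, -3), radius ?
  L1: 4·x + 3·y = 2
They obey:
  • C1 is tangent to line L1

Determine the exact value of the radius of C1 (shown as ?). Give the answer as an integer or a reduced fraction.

5

1. [C1‖L1]  r_C1² − 25 = 0  ⇒  r_C1 = 5 (r>0 drops 1)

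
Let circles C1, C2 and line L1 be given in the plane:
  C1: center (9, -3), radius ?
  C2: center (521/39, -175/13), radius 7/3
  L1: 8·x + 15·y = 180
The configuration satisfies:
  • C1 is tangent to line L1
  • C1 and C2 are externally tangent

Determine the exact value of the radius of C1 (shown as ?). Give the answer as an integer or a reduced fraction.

9

1. [C1‖L1]  r_C1² − 81 = 0  ⇒  r_C1 = 9 (r>0 drops 1)
2. [ext C1·C2]  r_C1² + (14/3)r_C1 − 123 = 0  ⇒  r_C1 = 9 (r>0 drops 1)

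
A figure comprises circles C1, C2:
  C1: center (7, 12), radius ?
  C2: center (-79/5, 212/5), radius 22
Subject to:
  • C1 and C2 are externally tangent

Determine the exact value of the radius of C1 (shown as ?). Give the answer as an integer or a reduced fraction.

16

1. [ext C1·C2]  r_C1² + 44r_C1 − 960 = 0  ⇒  r_C1 = 16 (r>0 drops 1)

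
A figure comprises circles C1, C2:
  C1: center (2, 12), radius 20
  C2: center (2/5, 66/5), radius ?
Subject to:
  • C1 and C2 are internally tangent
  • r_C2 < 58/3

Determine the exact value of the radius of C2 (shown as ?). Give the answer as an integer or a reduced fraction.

18

1. [int C1,C2]  r_C2² − 40r_C2 + 396 = 0  ⇒  r_C2 = 18 or 22
2. given r_C2 < 58/3: keep 18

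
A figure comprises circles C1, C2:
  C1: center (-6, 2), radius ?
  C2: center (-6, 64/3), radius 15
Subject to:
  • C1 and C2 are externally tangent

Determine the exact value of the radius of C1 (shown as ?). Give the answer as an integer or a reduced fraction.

1. [ext C1·C2]  r_C1² + 30r_C1 − 1339/9 = 0  ⇒  r_C1 = 13/3 (r>0 drops 1)

13/3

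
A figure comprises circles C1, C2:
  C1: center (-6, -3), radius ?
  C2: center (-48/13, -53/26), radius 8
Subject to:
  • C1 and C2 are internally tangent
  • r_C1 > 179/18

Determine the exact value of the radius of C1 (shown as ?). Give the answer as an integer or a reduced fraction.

1. [int C1,C2]  r_C1² − 16r_C1 + 231/4 = 0  ⇒  r_C1 = 11/2 or 21/2
2. given r_C1 > 179/18: keep 21/2

21/2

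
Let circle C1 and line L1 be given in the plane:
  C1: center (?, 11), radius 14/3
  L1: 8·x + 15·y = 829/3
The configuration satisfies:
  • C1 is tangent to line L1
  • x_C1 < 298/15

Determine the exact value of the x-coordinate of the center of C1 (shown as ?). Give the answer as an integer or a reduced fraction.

4

1. [C1‖L1]  x_C1² − (167/6)x_C1 + 286/3 = 0  ⇒  x_C1 = 4 or 143/6
2. given x_C1 < 298/15: keep 4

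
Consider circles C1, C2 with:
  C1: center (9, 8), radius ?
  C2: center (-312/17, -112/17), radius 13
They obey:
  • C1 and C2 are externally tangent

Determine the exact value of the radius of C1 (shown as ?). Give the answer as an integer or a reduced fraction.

18

1. [ext C1·C2]  r_C1² + 26r_C1 − 792 = 0  ⇒  r_C1 = 18 (r>0 drops 1)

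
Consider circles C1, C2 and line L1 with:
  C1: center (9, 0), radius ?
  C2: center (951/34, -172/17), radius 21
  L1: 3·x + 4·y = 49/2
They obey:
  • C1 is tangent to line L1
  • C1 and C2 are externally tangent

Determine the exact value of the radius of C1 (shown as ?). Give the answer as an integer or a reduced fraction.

1. [C1‖L1]  r_C1² − 1/4 = 0  ⇒  r_C1 = 1/2 (r>0 drops 1)
2. [ext C1·C2]  r_C1² + 42r_C1 − 85/4 = 0  ⇒  r_C1 = 1/2 (r>0 drops 1)

1/2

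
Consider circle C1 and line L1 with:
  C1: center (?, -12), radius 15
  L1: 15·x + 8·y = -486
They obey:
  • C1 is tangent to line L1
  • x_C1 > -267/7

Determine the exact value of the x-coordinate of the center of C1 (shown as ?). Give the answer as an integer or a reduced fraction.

1. [C1‖L1]  x_C1² + 52x_C1 + 387 = 0  ⇒  x_C1 = -43 or -9
2. given x_C1 > -267/7: keep -9

-9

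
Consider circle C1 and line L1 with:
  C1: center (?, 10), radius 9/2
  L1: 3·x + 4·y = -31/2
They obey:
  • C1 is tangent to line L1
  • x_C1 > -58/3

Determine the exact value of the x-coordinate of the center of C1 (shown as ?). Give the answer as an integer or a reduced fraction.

-11

1. [C1‖L1]  x_C1² + 37x_C1 + 286 = 0  ⇒  x_C1 = -26 or -11
2. given x_C1 > -58/3: keep -11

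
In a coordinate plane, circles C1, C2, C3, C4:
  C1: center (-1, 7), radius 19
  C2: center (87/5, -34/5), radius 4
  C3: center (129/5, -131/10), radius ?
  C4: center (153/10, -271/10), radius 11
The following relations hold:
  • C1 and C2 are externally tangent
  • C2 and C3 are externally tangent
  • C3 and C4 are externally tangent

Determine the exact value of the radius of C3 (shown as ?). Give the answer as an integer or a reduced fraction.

13/2

1. [ext C2·C3]  r_C3² + 8r_C3 − 377/4 = 0  ⇒  r_C3 = 13/2 (r>0 drops 1)
2. [ext C3·C4]  r_C3² + 22r_C3 − 741/4 = 0  ⇒  r_C3 = 13/2 (r>0 drops 1)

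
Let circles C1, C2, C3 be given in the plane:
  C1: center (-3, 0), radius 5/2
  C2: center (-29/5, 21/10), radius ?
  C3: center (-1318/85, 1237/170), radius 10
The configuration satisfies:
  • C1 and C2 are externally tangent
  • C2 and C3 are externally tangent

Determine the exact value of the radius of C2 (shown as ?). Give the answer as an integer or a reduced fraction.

1

1. [ext C1·C2]  r_C2² + 5r_C2 − 6 = 0  ⇒  r_C2 = 1 (r>0 drops 1)
2. [ext C2·C3]  r_C2² + 20r_C2 − 21 = 0  ⇒  r_C2 = 1 (r>0 drops 1)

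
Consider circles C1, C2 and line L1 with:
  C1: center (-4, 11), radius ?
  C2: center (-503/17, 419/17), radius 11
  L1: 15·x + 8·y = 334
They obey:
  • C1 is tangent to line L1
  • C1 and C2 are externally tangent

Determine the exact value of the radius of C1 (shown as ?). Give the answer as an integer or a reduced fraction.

18

1. [C1‖L1]  r_C1² − 324 = 0  ⇒  r_C1 = 18 (r>0 drops 1)
2. [ext C1·C2]  r_C1² + 22r_C1 − 720 = 0  ⇒  r_C1 = 18 (r>0 drops 1)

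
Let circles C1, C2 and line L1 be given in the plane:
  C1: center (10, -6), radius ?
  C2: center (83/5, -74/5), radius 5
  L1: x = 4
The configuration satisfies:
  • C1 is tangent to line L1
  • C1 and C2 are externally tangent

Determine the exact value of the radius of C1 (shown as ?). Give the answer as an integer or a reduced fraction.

1. [C1‖L1]  r_C1² − 36 = 0  ⇒  r_C1 = 6 (r>0 drops 1)
2. [ext C1·C2]  r_C1² + 10r_C1 − 96 = 0  ⇒  r_C1 = 6 (r>0 drops 1)

6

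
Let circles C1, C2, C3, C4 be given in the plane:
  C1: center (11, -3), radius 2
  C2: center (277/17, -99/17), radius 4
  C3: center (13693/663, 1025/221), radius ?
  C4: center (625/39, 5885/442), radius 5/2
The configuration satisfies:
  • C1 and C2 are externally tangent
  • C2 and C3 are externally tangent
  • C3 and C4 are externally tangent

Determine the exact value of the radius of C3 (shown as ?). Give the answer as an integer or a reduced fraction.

1. [ext C2·C3]  r_C3² + 8r_C3 − 1012/9 = 0  ⇒  r_C3 = 22/3 (r>0 drops 1)
2. [ext C3·C4]  r_C3² + 5r_C3 − 814/9 = 0  ⇒  r_C3 = 22/3 (r>0 drops 1)

22/3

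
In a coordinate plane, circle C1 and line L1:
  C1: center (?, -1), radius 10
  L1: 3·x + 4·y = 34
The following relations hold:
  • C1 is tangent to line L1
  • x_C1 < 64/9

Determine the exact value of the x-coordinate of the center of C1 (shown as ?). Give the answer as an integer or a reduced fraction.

-4

1. [C1‖L1]  x_C1² − (76/3)x_C1 − 352/3 = 0  ⇒  x_C1 = -4 or 88/3
2. given x_C1 < 64/9: keep -4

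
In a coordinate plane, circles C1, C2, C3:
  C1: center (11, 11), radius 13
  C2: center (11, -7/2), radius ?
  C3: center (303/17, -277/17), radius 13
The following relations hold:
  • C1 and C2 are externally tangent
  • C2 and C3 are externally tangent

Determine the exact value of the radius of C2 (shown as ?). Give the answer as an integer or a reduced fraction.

1. [ext C1·C2]  r_C2² + 26r_C2 − 165/4 = 0  ⇒  r_C2 = 3/2 (r>0 drops 1)
2. [ext C2·C3]  r_C2² + 26r_C2 − 165/4 = 0  ⇒  r_C2 = 3/2 (r>0 drops 1)

3/2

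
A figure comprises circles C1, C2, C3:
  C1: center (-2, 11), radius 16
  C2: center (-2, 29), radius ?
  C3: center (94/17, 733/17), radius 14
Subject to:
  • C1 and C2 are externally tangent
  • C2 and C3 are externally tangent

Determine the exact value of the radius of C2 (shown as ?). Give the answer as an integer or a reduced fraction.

2

1. [ext C1·C2]  r_C2² + 32r_C2 − 68 = 0  ⇒  r_C2 = 2 (r>0 drops 1)
2. [ext C2·C3]  r_C2² + 28r_C2 − 60 = 0  ⇒  r_C2 = 2 (r>0 drops 1)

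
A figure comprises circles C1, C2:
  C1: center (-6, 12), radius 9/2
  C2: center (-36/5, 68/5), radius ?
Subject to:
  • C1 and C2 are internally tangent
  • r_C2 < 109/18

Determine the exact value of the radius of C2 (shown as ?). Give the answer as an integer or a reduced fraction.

1. [int C1,C2]  r_C2² − 9r_C2 + 65/4 = 0  ⇒  r_C2 = 5/2 or 13/2
2. given r_C2 < 109/18: keep 5/2

5/2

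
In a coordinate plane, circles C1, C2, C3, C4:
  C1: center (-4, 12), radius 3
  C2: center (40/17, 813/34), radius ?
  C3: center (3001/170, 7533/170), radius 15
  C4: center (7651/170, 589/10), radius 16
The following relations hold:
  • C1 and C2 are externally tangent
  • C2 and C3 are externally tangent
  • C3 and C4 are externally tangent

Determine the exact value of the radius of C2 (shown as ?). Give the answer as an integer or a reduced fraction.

1. [ext C1·C2]  r_C2² + 6r_C2 − 693/4 = 0  ⇒  r_C2 = 21/2 (r>0 drops 1)
2. [ext C2·C3]  r_C2² + 30r_C2 − 1701/4 = 0  ⇒  r_C2 = 21/2 (r>0 drops 1)

21/2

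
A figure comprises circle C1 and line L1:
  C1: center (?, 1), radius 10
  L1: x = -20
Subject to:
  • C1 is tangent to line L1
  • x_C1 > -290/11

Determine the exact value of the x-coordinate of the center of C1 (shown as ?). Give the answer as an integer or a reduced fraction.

1. [C1‖L1]  x_C1² + 40x_C1 + 300 = 0  ⇒  x_C1 = -30 or -10
2. given x_C1 > -290/11: keep -10

-10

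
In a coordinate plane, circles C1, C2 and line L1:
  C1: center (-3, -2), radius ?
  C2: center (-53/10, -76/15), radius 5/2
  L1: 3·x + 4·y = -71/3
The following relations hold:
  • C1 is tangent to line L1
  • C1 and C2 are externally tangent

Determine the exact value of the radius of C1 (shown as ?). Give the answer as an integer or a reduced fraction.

4/3

1. [C1‖L1]  r_C1² − 16/9 = 0  ⇒  r_C1 = 4/3 (r>0 drops 1)
2. [ext C1·C2]  r_C1² + 5r_C1 − 76/9 = 0  ⇒  r_C1 = 4/3 (r>0 drops 1)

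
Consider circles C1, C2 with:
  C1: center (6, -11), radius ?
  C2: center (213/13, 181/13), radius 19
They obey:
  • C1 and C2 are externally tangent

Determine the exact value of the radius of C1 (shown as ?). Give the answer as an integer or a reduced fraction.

1. [ext C1·C2]  r_C1² + 38r_C1 − 368 = 0  ⇒  r_C1 = 8 (r>0 drops 1)

8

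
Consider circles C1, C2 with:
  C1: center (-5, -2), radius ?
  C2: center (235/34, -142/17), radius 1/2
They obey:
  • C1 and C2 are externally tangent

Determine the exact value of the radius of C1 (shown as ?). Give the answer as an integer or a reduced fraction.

13

1. [ext C1·C2]  r_C1² + 1r_C1 − 182 = 0  ⇒  r_C1 = 13 (r>0 drops 1)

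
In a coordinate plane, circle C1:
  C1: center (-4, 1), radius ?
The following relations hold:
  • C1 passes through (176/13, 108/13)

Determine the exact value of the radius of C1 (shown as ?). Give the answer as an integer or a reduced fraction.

19

1. [C1∋P]  r_C1² − 361 = 0  ⇒  r_C1 = 19 (r>0 drops 1)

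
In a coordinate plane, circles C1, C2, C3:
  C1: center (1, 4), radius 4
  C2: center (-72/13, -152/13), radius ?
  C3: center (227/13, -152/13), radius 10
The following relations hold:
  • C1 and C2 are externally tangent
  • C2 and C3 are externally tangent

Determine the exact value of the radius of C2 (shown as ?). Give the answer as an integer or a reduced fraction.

1. [ext C1·C2]  r_C2² + 8r_C2 − 273 = 0  ⇒  r_C2 = 13 (r>0 drops 1)
2. [ext C2·C3]  r_C2² + 20r_C2 − 429 = 0  ⇒  r_C2 = 13 (r>0 drops 1)

13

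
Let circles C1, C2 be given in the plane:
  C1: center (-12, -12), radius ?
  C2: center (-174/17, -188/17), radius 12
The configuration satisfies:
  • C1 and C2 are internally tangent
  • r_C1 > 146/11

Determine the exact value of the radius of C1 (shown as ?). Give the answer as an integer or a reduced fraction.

1. [int C1,C2]  r_C1² − 24r_C1 + 140 = 0  ⇒  r_C1 = 10 or 14
2. given r_C1 > 146/11: keep 14

14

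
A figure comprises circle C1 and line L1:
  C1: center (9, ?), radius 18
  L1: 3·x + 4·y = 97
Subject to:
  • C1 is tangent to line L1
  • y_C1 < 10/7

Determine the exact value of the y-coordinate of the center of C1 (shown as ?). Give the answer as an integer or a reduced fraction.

1. [C1‖L1]  y_C1² − 35y_C1 − 200 = 0  ⇒  y_C1 = -5 or 40
2. given y_C1 < 10/7: keep -5

-5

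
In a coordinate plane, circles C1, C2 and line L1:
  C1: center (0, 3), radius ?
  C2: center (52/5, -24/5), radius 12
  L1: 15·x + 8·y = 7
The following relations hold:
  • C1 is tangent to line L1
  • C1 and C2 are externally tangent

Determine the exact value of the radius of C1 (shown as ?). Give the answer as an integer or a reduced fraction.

1

1. [C1‖L1]  r_C1² − 1 = 0  ⇒  r_C1 = 1 (r>0 drops 1)
2. [ext C1·C2]  r_C1² + 24r_C1 − 25 = 0  ⇒  r_C1 = 1 (r>0 drops 1)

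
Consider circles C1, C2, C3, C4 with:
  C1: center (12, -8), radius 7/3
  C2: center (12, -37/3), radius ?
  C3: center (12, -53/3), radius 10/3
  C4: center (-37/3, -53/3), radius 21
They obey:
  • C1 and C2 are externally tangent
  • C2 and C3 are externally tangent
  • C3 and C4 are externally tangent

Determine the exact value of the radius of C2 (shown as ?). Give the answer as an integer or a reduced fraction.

1. [ext C1·C2]  r_C2² + (14/3)r_C2 − 40/3 = 0  ⇒  r_C2 = 2 (r>0 drops 1)
2. [ext C2·C3]  r_C2² + (20/3)r_C2 − 52/3 = 0  ⇒  r_C2 = 2 (r>0 drops 1)

2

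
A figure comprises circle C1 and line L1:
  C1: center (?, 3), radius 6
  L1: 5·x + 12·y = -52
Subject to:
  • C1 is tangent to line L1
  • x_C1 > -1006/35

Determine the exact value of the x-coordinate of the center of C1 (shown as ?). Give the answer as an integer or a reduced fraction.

1. [C1‖L1]  x_C1² + (176/5)x_C1 + 332/5 = 0  ⇒  x_C1 = -166/5 or -2
2. given x_C1 > -1006/35: keep -2

-2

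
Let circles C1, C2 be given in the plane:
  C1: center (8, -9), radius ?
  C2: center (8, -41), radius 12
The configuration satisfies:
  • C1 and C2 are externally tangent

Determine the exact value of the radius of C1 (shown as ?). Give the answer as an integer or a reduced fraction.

1. [ext C1·C2]  r_C1² + 24r_C1 − 880 = 0  ⇒  r_C1 = 20 (r>0 drops 1)

20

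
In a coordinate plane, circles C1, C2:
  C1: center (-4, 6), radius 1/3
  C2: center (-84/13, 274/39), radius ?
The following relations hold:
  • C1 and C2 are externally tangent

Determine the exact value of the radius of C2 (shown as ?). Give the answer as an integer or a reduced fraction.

1. [ext C1·C2]  r_C2² + (2/3)r_C2 − 7 = 0  ⇒  r_C2 = 7/3 (r>0 drops 1)

7/3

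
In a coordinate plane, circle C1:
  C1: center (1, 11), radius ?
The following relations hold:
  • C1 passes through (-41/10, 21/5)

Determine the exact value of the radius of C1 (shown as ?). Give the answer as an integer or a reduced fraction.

17/2

1. [C1∋P]  r_C1² − 289/4 = 0  ⇒  r_C1 = 17/2 (r>0 drops 1)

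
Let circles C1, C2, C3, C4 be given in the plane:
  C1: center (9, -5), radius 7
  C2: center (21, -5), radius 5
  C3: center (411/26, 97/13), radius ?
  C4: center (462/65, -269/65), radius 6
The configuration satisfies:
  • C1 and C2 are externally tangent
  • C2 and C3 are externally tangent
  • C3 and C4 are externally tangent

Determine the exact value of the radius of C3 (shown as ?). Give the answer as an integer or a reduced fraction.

1. [ext C2·C3]  r_C3² + 10r_C3 − 629/4 = 0  ⇒  r_C3 = 17/2 (r>0 drops 1)
2. [ext C3·C4]  r_C3² + 12r_C3 − 697/4 = 0  ⇒  r_C3 = 17/2 (r>0 drops 1)

17/2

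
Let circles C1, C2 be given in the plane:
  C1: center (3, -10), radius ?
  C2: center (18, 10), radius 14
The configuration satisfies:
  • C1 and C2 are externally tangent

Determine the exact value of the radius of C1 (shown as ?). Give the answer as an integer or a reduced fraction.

1. [ext C1·C2]  r_C1² + 28r_C1 − 429 = 0  ⇒  r_C1 = 11 (r>0 drops 1)

11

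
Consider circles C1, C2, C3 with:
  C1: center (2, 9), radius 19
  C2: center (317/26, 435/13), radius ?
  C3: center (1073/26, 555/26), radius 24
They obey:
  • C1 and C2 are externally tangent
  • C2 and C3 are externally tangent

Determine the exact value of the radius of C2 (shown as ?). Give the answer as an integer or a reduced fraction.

15/2

1. [ext C1·C2]  r_C2² + 38r_C2 − 1365/4 = 0  ⇒  r_C2 = 15/2 (r>0 drops 1)
2. [ext C2·C3]  r_C2² + 48r_C2 − 1665/4 = 0  ⇒  r_C2 = 15/2 (r>0 drops 1)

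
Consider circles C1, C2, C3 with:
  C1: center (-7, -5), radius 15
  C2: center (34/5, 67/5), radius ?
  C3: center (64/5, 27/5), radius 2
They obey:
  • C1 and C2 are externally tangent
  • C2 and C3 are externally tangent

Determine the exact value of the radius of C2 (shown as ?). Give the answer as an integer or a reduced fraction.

8

1. [ext C1·C2]  r_C2² + 30r_C2 − 304 = 0  ⇒  r_C2 = 8 (r>0 drops 1)
2. [ext C2·C3]  r_C2² + 4r_C2 − 96 = 0  ⇒  r_C2 = 8 (r>0 drops 1)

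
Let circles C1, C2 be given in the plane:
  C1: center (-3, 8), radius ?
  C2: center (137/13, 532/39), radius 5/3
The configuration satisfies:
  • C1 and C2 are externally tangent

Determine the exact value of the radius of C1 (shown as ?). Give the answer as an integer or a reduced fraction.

1. [ext C1·C2]  r_C1² + (10/3)r_C1 − 637/3 = 0  ⇒  r_C1 = 13 (r>0 drops 1)

13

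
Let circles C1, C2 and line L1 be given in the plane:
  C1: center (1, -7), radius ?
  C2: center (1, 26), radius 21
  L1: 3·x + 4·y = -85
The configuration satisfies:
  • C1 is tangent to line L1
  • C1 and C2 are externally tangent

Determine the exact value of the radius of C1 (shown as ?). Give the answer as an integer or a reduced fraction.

1. [C1‖L1]  r_C1² − 144 = 0  ⇒  r_C1 = 12 (r>0 drops 1)
2. [ext C1·C2]  r_C1² + 42r_C1 − 648 = 0  ⇒  r_C1 = 12 (r>0 drops 1)

12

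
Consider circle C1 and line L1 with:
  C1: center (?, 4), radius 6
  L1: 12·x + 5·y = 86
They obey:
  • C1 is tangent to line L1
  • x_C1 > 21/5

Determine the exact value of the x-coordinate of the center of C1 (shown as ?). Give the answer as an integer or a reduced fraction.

12

1. [C1‖L1]  x_C1² − 11x_C1 − 12 = 0  ⇒  x_C1 = -1 or 12
2. given x_C1 > 21/5: keep 12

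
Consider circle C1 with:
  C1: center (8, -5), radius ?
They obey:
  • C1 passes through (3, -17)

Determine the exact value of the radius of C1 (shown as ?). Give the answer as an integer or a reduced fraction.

1. [C1∋P]  r_C1² − 169 = 0  ⇒  r_C1 = 13 (r>0 drops 1)

13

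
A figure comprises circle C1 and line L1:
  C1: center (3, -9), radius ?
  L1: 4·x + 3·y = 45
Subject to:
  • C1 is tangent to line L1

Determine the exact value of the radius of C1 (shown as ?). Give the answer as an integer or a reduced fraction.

12

1. [C1‖L1]  r_C1² − 144 = 0  ⇒  r_C1 = 12 (r>0 drops 1)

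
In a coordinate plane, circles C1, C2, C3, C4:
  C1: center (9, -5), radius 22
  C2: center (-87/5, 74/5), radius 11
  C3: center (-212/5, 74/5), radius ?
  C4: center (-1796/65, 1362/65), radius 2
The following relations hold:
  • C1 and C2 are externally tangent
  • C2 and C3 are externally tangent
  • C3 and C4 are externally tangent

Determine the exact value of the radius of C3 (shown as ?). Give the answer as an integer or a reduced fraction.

14

1. [ext C2·C3]  r_C3² + 22r_C3 − 504 = 0  ⇒  r_C3 = 14 (r>0 drops 1)
2. [ext C3·C4]  r_C3² + 4r_C3 − 252 = 0  ⇒  r_C3 = 14 (r>0 drops 1)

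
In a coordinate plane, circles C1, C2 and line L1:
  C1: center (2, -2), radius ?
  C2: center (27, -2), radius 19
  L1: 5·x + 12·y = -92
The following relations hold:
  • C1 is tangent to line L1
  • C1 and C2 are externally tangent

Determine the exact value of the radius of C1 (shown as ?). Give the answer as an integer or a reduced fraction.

1. [C1‖L1]  r_C1² − 36 = 0  ⇒  r_C1 = 6 (r>0 drops 1)
2. [ext C1·C2]  r_C1² + 38r_C1 − 264 = 0  ⇒  r_C1 = 6 (r>0 drops 1)

6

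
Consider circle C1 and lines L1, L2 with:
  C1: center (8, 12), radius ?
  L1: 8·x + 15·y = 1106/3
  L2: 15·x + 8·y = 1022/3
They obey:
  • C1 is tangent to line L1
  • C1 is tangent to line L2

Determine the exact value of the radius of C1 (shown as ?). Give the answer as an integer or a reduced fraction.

22/3

1. [C1‖L1]  r_C1² − 484/9 = 0  ⇒  r_C1 = 22/3 (r>0 drops 1)
2. [C1‖L2]  r_C1² − 484/9 = 0  ⇒  r_C1 = 22/3 (r>0 drops 1)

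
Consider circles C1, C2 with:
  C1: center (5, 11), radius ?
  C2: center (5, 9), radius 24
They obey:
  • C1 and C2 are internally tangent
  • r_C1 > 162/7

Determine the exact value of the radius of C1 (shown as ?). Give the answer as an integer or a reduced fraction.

1. [int C1,C2]  r_C1² − 48r_C1 + 572 = 0  ⇒  r_C1 = 22 or 26
2. given r_C1 > 162/7: keep 26

26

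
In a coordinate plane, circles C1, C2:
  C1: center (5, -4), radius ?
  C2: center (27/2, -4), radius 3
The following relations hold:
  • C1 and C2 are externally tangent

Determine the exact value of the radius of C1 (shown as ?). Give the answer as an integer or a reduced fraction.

11/2

1. [ext C1·C2]  r_C1² + 6r_C1 − 253/4 = 0  ⇒  r_C1 = 11/2 (r>0 drops 1)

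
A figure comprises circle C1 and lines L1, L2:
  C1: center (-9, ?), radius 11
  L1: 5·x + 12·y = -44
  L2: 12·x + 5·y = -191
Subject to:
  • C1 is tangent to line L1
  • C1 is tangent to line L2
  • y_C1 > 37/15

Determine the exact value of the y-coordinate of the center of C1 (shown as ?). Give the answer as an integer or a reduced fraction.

12

1. [C1‖L1]  y_C1² − (1/6)y_C1 − 142 = 0  ⇒  y_C1 = -71/6 or 12
2. [C1‖L2]  y_C1² + (166/5)y_C1 − 2712/5 = 0  ⇒  y_C1 = -226/5 or 12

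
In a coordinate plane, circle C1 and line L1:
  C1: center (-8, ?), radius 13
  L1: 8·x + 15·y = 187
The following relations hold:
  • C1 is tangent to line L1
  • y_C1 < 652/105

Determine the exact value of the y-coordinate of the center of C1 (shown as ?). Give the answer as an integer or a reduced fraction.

1. [C1‖L1]  y_C1² − (502/15)y_C1 + 944/15 = 0  ⇒  y_C1 = 2 or 472/15
2. given y_C1 < 652/105: keep 2

2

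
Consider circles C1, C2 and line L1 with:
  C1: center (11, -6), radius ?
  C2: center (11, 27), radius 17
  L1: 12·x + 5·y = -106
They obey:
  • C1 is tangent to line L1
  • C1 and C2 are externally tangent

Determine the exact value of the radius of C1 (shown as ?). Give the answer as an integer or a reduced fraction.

16

1. [C1‖L1]  r_C1² − 256 = 0  ⇒  r_C1 = 16 (r>0 drops 1)
2. [ext C1·C2]  r_C1² + 34r_C1 − 800 = 0  ⇒  r_C1 = 16 (r>0 drops 1)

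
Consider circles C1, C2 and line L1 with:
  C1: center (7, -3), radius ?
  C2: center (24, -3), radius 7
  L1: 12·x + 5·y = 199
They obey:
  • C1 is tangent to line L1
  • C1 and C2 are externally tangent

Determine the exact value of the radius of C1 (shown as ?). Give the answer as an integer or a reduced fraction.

10

1. [C1‖L1]  r_C1² − 100 = 0  ⇒  r_C1 = 10 (r>0 drops 1)
2. [ext C1·C2]  r_C1² + 14r_C1 − 240 = 0  ⇒  r_C1 = 10 (r>0 drops 1)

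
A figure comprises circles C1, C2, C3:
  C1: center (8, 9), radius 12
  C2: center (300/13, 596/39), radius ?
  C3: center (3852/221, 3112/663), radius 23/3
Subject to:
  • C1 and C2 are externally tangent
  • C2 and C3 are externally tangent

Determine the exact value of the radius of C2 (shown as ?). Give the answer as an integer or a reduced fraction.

1. [ext C1·C2]  r_C2² + 24r_C2 − 1105/9 = 0  ⇒  r_C2 = 13/3 (r>0 drops 1)
2. [ext C2·C3]  r_C2² + (46/3)r_C2 − 767/9 = 0  ⇒  r_C2 = 13/3 (r>0 drops 1)

13/3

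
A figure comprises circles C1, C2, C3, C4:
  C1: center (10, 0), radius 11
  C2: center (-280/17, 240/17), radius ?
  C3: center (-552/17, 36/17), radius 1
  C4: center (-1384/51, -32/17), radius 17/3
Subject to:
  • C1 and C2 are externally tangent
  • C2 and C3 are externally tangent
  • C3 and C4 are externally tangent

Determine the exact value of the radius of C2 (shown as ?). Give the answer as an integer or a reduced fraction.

1. [ext C1·C2]  r_C2² + 22r_C2 − 779 = 0  ⇒  r_C2 = 19 (r>0 drops 1)
2. [ext C2·C3]  r_C2² + 2r_C2 − 399 = 0  ⇒  r_C2 = 19 (r>0 drops 1)

19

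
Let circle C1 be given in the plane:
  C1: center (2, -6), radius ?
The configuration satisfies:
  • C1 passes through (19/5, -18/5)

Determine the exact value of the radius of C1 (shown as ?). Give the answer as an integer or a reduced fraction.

1. [C1∋P]  r_C1² − 9 = 0  ⇒  r_C1 = 3 (r>0 drops 1)

3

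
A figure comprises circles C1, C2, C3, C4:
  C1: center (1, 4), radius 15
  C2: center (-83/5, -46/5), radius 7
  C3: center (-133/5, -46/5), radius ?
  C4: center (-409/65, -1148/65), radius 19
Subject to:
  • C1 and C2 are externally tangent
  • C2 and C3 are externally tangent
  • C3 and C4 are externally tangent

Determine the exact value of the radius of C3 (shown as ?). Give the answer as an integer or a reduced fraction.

1. [ext C2·C3]  r_C3² + 14r_C3 − 51 = 0  ⇒  r_C3 = 3 (r>0 drops 1)
2. [ext C3·C4]  r_C3² + 38r_C3 − 123 = 0  ⇒  r_C3 = 3 (r>0 drops 1)

3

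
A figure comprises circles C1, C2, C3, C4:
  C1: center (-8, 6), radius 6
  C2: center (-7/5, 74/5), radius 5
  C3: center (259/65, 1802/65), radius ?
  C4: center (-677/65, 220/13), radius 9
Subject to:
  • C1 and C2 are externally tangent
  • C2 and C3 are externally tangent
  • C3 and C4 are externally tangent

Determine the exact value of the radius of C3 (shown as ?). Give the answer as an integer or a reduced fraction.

9

1. [ext C2·C3]  r_C3² + 10r_C3 − 171 = 0  ⇒  r_C3 = 9 (r>0 drops 1)
2. [ext C3·C4]  r_C3² + 18r_C3 − 243 = 0  ⇒  r_C3 = 9 (r>0 drops 1)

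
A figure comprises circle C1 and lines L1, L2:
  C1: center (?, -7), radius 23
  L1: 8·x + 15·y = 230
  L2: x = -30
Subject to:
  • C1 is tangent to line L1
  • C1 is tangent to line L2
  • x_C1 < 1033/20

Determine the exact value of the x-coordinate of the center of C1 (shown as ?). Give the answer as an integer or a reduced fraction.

-7

1. [C1‖L1]  x_C1² − (335/4)x_C1 − 2541/4 = 0  ⇒  x_C1 = -7 or 363/4
2. [C1‖L2]  x_C1² + 60x_C1 + 371 = 0  ⇒  x_C1 = -53 or -7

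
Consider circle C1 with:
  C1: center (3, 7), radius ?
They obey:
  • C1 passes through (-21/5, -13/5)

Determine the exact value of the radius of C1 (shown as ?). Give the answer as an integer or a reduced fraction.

1. [C1∋P]  r_C1² − 144 = 0  ⇒  r_C1 = 12 (r>0 drops 1)

12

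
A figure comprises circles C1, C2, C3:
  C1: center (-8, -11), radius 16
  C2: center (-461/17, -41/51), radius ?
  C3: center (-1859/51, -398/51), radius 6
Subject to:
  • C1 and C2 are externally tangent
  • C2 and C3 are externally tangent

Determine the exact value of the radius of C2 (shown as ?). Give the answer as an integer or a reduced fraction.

1. [ext C1·C2]  r_C2² + 32r_C2 − 1921/9 = 0  ⇒  r_C2 = 17/3 (r>0 drops 1)
2. [ext C2·C3]  r_C2² + 12r_C2 − 901/9 = 0  ⇒  r_C2 = 17/3 (r>0 drops 1)

17/3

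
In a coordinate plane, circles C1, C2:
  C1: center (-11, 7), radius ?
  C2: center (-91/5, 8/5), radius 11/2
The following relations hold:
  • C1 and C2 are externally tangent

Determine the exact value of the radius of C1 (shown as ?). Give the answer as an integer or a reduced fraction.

1. [ext C1·C2]  r_C1² + 11r_C1 − 203/4 = 0  ⇒  r_C1 = 7/2 (r>0 drops 1)

7/2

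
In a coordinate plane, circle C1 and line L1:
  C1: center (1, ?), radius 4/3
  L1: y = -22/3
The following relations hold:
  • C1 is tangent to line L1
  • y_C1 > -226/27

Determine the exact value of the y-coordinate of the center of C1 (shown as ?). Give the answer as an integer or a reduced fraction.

-6

1. [C1‖L1]  y_C1² + (44/3)y_C1 + 52 = 0  ⇒  y_C1 = -26/3 or -6
2. given y_C1 > -226/27: keep -6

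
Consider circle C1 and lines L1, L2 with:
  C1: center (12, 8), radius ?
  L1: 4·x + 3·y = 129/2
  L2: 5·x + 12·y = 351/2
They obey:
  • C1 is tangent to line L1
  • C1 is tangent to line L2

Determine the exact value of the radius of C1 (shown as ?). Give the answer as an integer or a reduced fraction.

1. [C1‖L1]  r_C1² − 9/4 = 0  ⇒  r_C1 = 3/2 (r>0 drops 1)
2. [C1‖L2]  r_C1² − 9/4 = 0  ⇒  r_C1 = 3/2 (r>0 drops 1)

3/2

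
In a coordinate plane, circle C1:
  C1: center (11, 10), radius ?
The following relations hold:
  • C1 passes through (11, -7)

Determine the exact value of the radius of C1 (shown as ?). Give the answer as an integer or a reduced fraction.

1. [C1∋P]  r_C1² − 289 = 0  ⇒  r_C1 = 17 (r>0 drops 1)

17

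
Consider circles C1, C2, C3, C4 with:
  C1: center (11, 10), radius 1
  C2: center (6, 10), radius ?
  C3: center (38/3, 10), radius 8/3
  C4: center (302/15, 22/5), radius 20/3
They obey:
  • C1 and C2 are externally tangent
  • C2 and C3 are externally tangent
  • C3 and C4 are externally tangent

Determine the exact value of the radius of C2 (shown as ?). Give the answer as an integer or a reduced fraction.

4

1. [ext C1·C2]  r_C2² + 2r_C2 − 24 = 0  ⇒  r_C2 = 4 (r>0 drops 1)
2. [ext C2·C3]  r_C2² + (16/3)r_C2 − 112/3 = 0  ⇒  r_C2 = 4 (r>0 drops 1)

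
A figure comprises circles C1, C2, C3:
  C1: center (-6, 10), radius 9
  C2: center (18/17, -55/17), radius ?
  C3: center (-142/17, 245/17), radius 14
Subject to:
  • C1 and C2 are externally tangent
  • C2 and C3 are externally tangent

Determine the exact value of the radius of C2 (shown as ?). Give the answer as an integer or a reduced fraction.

1. [ext C1·C2]  r_C2² + 18r_C2 − 144 = 0  ⇒  r_C2 = 6 (r>0 drops 1)
2. [ext C2·C3]  r_C2² + 28r_C2 − 204 = 0  ⇒  r_C2 = 6 (r>0 drops 1)

6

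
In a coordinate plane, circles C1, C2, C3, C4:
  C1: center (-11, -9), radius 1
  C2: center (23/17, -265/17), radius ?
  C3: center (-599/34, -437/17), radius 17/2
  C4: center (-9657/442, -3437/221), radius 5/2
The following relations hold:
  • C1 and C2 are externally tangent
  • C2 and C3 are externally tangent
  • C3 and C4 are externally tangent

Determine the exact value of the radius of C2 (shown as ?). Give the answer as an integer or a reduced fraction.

1. [ext C1·C2]  r_C2² + 2r_C2 − 195 = 0  ⇒  r_C2 = 13 (r>0 drops 1)
2. [ext C2·C3]  r_C2² + 17r_C2 − 390 = 0  ⇒  r_C2 = 13 (r>0 drops 1)

13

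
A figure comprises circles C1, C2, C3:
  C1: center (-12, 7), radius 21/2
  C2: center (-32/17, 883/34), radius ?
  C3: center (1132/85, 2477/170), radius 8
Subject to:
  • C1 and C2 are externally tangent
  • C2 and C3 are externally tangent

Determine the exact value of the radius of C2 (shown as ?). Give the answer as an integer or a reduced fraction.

1. [ext C1·C2]  r_C2² + 21r_C2 − 352 = 0  ⇒  r_C2 = 11 (r>0 drops 1)
2. [ext C2·C3]  r_C2² + 16r_C2 − 297 = 0  ⇒  r_C2 = 11 (r>0 drops 1)

11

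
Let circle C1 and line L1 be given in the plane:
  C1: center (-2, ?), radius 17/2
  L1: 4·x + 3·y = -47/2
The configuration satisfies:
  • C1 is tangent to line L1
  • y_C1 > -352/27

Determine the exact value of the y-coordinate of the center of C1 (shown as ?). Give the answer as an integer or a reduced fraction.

9

1. [C1‖L1]  y_C1² + (31/3)y_C1 − 174 = 0  ⇒  y_C1 = -58/3 or 9
2. given y_C1 > -352/27: keep 9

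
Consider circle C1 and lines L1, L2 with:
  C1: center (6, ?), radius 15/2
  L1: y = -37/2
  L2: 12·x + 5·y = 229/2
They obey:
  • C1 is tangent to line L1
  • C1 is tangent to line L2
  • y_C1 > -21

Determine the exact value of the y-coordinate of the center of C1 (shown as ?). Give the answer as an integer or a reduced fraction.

-11

1. [C1‖L1]  y_C1² + 37y_C1 + 286 = 0  ⇒  y_C1 = -26 or -11
2. [C1‖L2]  y_C1² − 17y_C1 − 308 = 0  ⇒  y_C1 = -11 or 28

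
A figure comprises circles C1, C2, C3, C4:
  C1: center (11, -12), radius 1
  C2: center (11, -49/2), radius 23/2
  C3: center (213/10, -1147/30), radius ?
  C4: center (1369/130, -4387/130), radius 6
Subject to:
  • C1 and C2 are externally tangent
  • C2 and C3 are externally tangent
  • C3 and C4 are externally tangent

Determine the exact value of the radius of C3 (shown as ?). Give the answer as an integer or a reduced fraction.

1. [ext C2·C3]  r_C3² + 23r_C3 − 1462/9 = 0  ⇒  r_C3 = 17/3 (r>0 drops 1)
2. [ext C3·C4]  r_C3² + 12r_C3 − 901/9 = 0  ⇒  r_C3 = 17/3 (r>0 drops 1)

17/3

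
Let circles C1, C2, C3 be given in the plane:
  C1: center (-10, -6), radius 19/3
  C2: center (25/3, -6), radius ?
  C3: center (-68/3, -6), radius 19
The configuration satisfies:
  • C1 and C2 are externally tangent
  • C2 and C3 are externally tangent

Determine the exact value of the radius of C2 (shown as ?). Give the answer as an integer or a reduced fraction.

1. [ext C1·C2]  r_C2² + (38/3)r_C2 − 296 = 0  ⇒  r_C2 = 12 (r>0 drops 1)
2. [ext C2·C3]  r_C2² + 38r_C2 − 600 = 0  ⇒  r_C2 = 12 (r>0 drops 1)

12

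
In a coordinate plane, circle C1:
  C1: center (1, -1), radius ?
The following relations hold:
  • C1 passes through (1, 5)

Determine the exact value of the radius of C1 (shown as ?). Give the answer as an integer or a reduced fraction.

6

1. [C1∋P]  r_C1² − 36 = 0  ⇒  r_C1 = 6 (r>0 drops 1)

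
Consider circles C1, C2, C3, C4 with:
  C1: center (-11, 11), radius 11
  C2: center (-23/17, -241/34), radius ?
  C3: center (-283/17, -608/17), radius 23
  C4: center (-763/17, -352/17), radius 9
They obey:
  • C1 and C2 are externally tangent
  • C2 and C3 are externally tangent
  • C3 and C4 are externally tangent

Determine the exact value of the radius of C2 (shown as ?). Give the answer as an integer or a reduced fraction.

1. [ext C1·C2]  r_C2² + 22r_C2 − 1197/4 = 0  ⇒  r_C2 = 19/2 (r>0 drops 1)
2. [ext C2·C3]  r_C2² + 46r_C2 − 2109/4 = 0  ⇒  r_C2 = 19/2 (r>0 drops 1)

19/2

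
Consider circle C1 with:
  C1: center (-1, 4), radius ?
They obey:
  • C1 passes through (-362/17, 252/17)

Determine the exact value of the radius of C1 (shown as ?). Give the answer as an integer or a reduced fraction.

23

1. [C1∋P]  r_C1² − 529 = 0  ⇒  r_C1 = 23 (r>0 drops 1)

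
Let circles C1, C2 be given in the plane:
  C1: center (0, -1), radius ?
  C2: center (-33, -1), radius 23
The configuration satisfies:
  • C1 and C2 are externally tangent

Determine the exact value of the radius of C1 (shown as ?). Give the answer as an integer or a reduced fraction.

10

1. [ext C1·C2]  r_C1² + 46r_C1 − 560 = 0  ⇒  r_C1 = 10 (r>0 drops 1)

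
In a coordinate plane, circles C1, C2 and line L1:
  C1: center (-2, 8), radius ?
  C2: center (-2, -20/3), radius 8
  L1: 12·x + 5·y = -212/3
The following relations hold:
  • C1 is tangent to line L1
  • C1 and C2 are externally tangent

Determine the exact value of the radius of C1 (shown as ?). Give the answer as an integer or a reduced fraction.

20/3

1. [C1‖L1]  r_C1² − 400/9 = 0  ⇒  r_C1 = 20/3 (r>0 drops 1)
2. [ext C1·C2]  r_C1² + 16r_C1 − 1360/9 = 0  ⇒  r_C1 = 20/3 (r>0 drops 1)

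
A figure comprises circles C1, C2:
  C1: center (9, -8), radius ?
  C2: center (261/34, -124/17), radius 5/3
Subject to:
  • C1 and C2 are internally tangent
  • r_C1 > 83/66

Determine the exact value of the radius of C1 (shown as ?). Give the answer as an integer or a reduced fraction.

1. [int C1,C2]  r_C1² − (10/3)r_C1 + 19/36 = 0  ⇒  r_C1 = 1/6 or 19/6
2. given r_C1 > 83/66: keep 19/6

19/6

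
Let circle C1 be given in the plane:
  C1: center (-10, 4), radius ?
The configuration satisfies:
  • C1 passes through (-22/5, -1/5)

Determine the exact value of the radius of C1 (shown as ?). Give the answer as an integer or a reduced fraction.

7

1. [C1∋P]  r_C1² − 49 = 0  ⇒  r_C1 = 7 (r>0 drops 1)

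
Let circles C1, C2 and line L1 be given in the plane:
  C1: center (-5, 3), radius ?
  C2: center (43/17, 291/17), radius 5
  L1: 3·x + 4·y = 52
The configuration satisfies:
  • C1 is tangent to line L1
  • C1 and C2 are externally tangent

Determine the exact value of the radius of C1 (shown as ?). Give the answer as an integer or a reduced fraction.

1. [C1‖L1]  r_C1² − 121 = 0  ⇒  r_C1 = 11 (r>0 drops 1)
2. [ext C1·C2]  r_C1² + 10r_C1 − 231 = 0  ⇒  r_C1 = 11 (r>0 drops 1)

11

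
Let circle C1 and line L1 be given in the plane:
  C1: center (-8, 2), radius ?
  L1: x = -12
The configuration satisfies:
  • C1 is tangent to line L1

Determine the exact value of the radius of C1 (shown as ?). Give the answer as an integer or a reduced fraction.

4

1. [C1‖L1]  r_C1² − 16 = 0  ⇒  r_C1 = 4 (r>0 drops 1)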